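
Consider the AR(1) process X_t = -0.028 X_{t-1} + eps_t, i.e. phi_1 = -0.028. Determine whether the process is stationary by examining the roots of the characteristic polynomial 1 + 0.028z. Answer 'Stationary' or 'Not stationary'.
\text{Stationary}

The AR(p) characteristic polynomial is P(z) = 1 + 0.028z.
Stationarity requires all roots to lie outside the unit circle, i.e. |z| > 1 for every root.
This is linear in z: 1 + (0.028) z = 0  =>  z = -1/(0.028) = -35.714286,  |z| = 35.714286.
Moduli of all roots: 35.7143.
All moduli strictly greater than 1? Yes.
Verdict: Stationary.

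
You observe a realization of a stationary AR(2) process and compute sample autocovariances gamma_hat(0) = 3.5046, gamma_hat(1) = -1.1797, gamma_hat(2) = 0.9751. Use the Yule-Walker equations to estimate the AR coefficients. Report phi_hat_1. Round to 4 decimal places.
\hat\phi_{1} = -0.2740

The Yule-Walker equations for an AR(p) process read, in matrix form,
  Gamma_p phi = r_p,   with   (Gamma_p)_{ij} = gamma(|i - j|),
                       (r_p)_i = gamma(i),   i,j = 1..p.
Substitute the sample gammas (Toeplitz matrix and right-hand side of size 2):
  Gamma_p = [[3.5046, -1.1797], [-1.1797, 3.5046]]
  r_p     = [-1.1797, 0.9751]
Written out:
  3.5046 phi_1 - 1.1797 phi_2 = -1.1797
  -1.1797 phi_1 + 3.5046 phi_2 = 0.9751
Solve by Cramer's rule:
  det = gamma(0)^2 - gamma(1)^2 = (3.5046)^2 - (-1.1797)^2 = 12.28222116 - 1.39169209 = 10.89052907
  phi_hat_1 = [gamma(1) gamma(0) - gamma(1) gamma(2)] / det = [(-1.1797)(3.5046) - (-1.1797)(0.9751)] / 10.89052907 = -2.98405115 / 10.89052907 = -0.274
  phi_hat_2 = [gamma(0) gamma(2) - gamma(1)^2] / det = [(3.5046)(0.9751) - (-1.1797)^2] / 10.89052907 = 2.02564337 / 10.89052907 = 0.186
So phi_hat = [-0.2740, 0.1860].
Therefore phi_hat_1 = -0.2740.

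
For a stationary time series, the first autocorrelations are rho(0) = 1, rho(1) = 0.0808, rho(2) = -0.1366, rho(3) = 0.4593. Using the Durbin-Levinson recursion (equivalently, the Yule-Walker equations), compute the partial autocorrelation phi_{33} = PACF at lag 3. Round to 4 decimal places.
\phi_{33} = 0.4971

The PACF at lag k is phi_{kk}, the last component of the solution
to the Yule-Walker system G_k phi = r_k where
  (G_k)_{ij} = rho(|i - j|), (r_k)_i = rho(i), i,j = 1..k.
Equivalently, Durbin-Levinson gives phi_{kk} iteratively:
  phi_{11} = rho(1)
  phi_{kk} = [rho(k) - sum_{j=1..k-1} phi_{k-1,j} rho(k-j)]
            / [1 - sum_{j=1..k-1} phi_{k-1,j} rho(j)],
  phi_{k,j} = phi_{k-1,j} - phi_{kk} phi_{k-1,k-j},  j = 1..k-1.
Step k = 1:
  phi_11 = rho(1) = 0.0808.
Step k = 2:
  phi_22 = [rho(2) - phi_11 rho(1)] / [1 - phi_11 rho(1)] = [-0.1366 - (0.0808)(0.0808)] / [1 - (0.0808)(0.0808)]
         = -0.14312864 / 0.99347136 = -0.144069.
  Update: phi_21 = phi_11 - phi_22 phi_11 = 0.0808 - (-0.144069)(0.0808) = 0.092441.
Step k = 3:
  phi_33 = [rho(3) - phi_21 rho(2) - phi_22 rho(1)] / [1 - phi_21 rho(1) - phi_22 rho(2)]
    numerator   = 0.4593 - (0.092441)(-0.1366) - (-0.144069)(0.0808) = 0.4835682
    denominator = 1 - (0.092441)(0.0808) - (-0.144069)(-0.1366) = 0.97285093
  phi_33 = 0.4835682 / 0.97285093 = 0.4971.
Therefore phi_{33} = 0.4971.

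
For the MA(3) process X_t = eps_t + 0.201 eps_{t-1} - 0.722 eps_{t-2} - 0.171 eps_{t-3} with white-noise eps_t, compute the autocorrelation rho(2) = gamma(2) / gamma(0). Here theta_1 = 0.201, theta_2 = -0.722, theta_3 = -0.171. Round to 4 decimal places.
\rho(2) = -0.4754

For an MA(q) process with theta_0 = 1, the autocovariance is
  gamma(k) = sigma^2 * sum_{i=0..q-k} theta_i * theta_{i+k},
and rho(k) = gamma(k) / gamma(0). Sigma^2 cancels.
  numerator   = (1)*(-0.722) + (0.201)*(-0.171) = -0.756371.
  denominator = (1)^2 + (0.201)^2 + (-0.722)^2 + (-0.171)^2 = 1.590926.
  rho(2) = -0.756371 / 1.590926 = -0.4754.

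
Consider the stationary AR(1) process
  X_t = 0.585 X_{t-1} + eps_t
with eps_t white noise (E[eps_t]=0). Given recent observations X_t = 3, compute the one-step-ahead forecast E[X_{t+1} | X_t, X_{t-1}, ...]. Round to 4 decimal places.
E[X_{t+1} \mid \mathcal F_t] = 1.7550

For an AR(p) model X_t = c + sum_i phi_i X_{t-i} + eps_t, the
one-step-ahead conditional mean is
  E[X_{t+1} | X_t, ...] = c + sum_i phi_i X_{t+1-i}.
Substitute known values:
  E[X_{t+1} | ...] = (0.585) * (3)
                   = 1.7550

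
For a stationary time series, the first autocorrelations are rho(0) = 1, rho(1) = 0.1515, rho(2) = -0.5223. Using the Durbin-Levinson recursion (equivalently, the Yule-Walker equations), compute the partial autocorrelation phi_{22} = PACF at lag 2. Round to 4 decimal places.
\phi_{22} = -0.5581

The PACF at lag k is phi_{kk}, the last component of the solution
to the Yule-Walker system G_k phi = r_k where
  (G_k)_{ij} = rho(|i - j|), (r_k)_i = rho(i), i,j = 1..k.
Equivalently, Durbin-Levinson gives phi_{kk} iteratively:
  phi_{11} = rho(1)
  phi_{kk} = [rho(k) - sum_{j=1..k-1} phi_{k-1,j} rho(k-j)]
            / [1 - sum_{j=1..k-1} phi_{k-1,j} rho(j)],
  phi_{k,j} = phi_{k-1,j} - phi_{kk} phi_{k-1,k-j},  j = 1..k-1.
Step k = 1:
  phi_11 = rho(1) = 0.1515.
Step k = 2:
  phi_22 = [rho(2) - phi_11 rho(1)] / [1 - phi_11 rho(1)] = [-0.5223 - (0.1515)(0.1515)] / [1 - (0.1515)(0.1515)]
         = -0.54525225 / 0.97704775 = -0.5581.
Therefore phi_{22} = -0.5581.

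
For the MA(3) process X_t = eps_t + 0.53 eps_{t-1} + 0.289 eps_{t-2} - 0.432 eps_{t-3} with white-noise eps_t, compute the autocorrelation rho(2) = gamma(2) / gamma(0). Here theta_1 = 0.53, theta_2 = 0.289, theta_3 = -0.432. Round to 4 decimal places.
\rho(2) = 0.0387

For an MA(q) process with theta_0 = 1, the autocovariance is
  gamma(k) = sigma^2 * sum_{i=0..q-k} theta_i * theta_{i+k},
and rho(k) = gamma(k) / gamma(0). Sigma^2 cancels.
  numerator   = (1)*(0.289) + (0.53)*(-0.432) = 0.06004.
  denominator = (1)^2 + (0.53)^2 + (0.289)^2 + (-0.432)^2 = 1.551045.
  rho(2) = 0.06004 / 1.551045 = 0.0387.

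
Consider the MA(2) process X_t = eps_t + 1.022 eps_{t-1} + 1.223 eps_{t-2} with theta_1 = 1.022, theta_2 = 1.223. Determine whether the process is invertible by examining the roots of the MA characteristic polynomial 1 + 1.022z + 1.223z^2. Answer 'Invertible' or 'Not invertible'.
\text{Not invertible}

The MA(q) characteristic polynomial is P(z) = 1 + 1.022z + 1.223z^2.
Invertibility requires all roots to lie outside the unit circle, i.e. |z| > 1 for every root.
Set 1 + (1.022) z + (1.223) z^2 = 0, i.e. a z^2 + b z + c = 0 with a = 1.223, b = 1.022, c = 1.
Discriminant D = b^2 - 4ac = (1.022)^2 - 4*(1.223)*1 = 1.044484 - (4.892) = -3.847516.
D < 0, so the roots are the complex-conjugate pair z = (-b +/- i sqrt(-D)) / (2a) = -0.4178 +/- 0.8019i.
For a conjugate pair |z|^2 = z * conj(z) = (product of roots) = c/a = 1/(1.223) = 0.817661, so |z| = sqrt(0.817661) = 0.9042 for both roots.
Moduli of all roots: 0.9042, 0.9042.
All moduli strictly greater than 1? No.
Verdict: Not invertible.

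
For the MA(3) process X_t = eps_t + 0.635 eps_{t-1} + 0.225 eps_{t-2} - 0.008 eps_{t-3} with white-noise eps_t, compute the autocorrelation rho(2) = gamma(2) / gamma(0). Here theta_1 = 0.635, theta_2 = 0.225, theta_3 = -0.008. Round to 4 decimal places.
\rho(2) = 0.1513

For an MA(q) process with theta_0 = 1, the autocovariance is
  gamma(k) = sigma^2 * sum_{i=0..q-k} theta_i * theta_{i+k},
and rho(k) = gamma(k) / gamma(0). Sigma^2 cancels.
  numerator   = (1)*(0.225) + (0.635)*(-0.008) = 0.21992.
  denominator = (1)^2 + (0.635)^2 + (0.225)^2 + (-0.008)^2 = 1.453914.
  rho(2) = 0.21992 / 1.453914 = 0.1513.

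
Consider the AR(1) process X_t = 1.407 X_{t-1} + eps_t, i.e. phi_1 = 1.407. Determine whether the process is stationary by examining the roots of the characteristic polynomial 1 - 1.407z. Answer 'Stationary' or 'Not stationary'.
\text{Not stationary}

The AR(p) characteristic polynomial is P(z) = 1 - 1.407z.
Stationarity requires all roots to lie outside the unit circle, i.e. |z| > 1 for every root.
This is linear in z: 1 + (-1.407) z = 0  =>  z = -1/(-1.407) = 0.710732,  |z| = 0.710732.
Moduli of all roots: 0.7107.
All moduli strictly greater than 1? No.
Verdict: Not stationary.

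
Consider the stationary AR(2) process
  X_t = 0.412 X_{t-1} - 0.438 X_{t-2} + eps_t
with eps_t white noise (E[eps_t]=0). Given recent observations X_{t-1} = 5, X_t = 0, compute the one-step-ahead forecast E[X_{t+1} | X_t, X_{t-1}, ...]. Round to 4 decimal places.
E[X_{t+1} \mid \mathcal F_t] = -2.1900

For an AR(p) model X_t = c + sum_i phi_i X_{t-i} + eps_t, the
one-step-ahead conditional mean is
  E[X_{t+1} | X_t, ...] = c + sum_i phi_i X_{t+1-i}.
Substitute known values:
  E[X_{t+1} | ...] = (0.412) * (0) + (-0.438) * (5)
                   = -2.1900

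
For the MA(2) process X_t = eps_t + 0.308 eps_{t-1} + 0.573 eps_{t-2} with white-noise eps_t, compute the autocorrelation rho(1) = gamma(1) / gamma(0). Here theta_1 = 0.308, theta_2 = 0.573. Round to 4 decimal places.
\rho(1) = 0.3404

For an MA(q) process with theta_0 = 1, the autocovariance is
  gamma(k) = sigma^2 * sum_{i=0..q-k} theta_i * theta_{i+k},
and rho(k) = gamma(k) / gamma(0). Sigma^2 cancels.
  numerator   = (1)*(0.308) + (0.308)*(0.573) = 0.484484.
  denominator = (1)^2 + (0.308)^2 + (0.573)^2 = 1.423193.
  rho(1) = 0.484484 / 1.423193 = 0.3404.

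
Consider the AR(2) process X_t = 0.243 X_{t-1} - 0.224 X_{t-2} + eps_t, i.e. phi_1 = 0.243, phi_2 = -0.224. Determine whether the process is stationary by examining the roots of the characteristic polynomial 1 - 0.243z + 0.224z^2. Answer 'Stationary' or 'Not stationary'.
\text{Stationary}

The AR(p) characteristic polynomial is P(z) = 1 - 0.243z + 0.224z^2.
Stationarity requires all roots to lie outside the unit circle, i.e. |z| > 1 for every root.
Set 1 + (-0.243) z + (0.224) z^2 = 0, i.e. a z^2 + b z + c = 0 with a = 0.224, b = -0.243, c = 1.
Discriminant D = b^2 - 4ac = (-0.243)^2 - 4*(0.224)*1 = 0.059049 - (0.896) = -0.836951.
D < 0, so the roots are the complex-conjugate pair z = (-b +/- i sqrt(-D)) / (2a) = 0.5424 +/- 2.0421i.
For a conjugate pair |z|^2 = z * conj(z) = (product of roots) = c/a = 1/(0.224) = 4.464286, so |z| = sqrt(4.464286) = 2.1129 for both roots.
Moduli of all roots: 2.1129, 2.1129.
All moduli strictly greater than 1? Yes.
Verdict: Stationary.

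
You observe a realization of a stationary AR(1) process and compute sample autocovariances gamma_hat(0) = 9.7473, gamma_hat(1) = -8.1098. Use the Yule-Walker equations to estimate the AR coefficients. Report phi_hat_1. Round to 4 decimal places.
\hat\phi_{1} = -0.8320

The Yule-Walker equations for an AR(p) process read, in matrix form,
  Gamma_p phi = r_p,   with   (Gamma_p)_{ij} = gamma(|i - j|),
                       (r_p)_i = gamma(i),   i,j = 1..p.
Substitute the sample gammas (Toeplitz matrix and right-hand side of size 1):
  Gamma_p = [[9.7473]]
  r_p     = [-8.1098]
With p = 1 this is the single equation gamma(0) phi_1 = gamma(1):
  phi_hat_1 = gamma(1) / gamma(0) = -8.1098 / 9.7473 = -0.8320.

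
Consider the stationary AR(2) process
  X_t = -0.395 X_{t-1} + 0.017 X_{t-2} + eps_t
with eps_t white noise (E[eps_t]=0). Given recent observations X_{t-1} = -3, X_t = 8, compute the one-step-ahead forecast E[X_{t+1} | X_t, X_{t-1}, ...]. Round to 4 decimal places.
E[X_{t+1} \mid \mathcal F_t] = -3.2110

For an AR(p) model X_t = c + sum_i phi_i X_{t-i} + eps_t, the
one-step-ahead conditional mean is
  E[X_{t+1} | X_t, ...] = c + sum_i phi_i X_{t+1-i}.
Substitute known values:
  E[X_{t+1} | ...] = (-0.395) * (8) + (0.017) * (-3)
                   = -3.2110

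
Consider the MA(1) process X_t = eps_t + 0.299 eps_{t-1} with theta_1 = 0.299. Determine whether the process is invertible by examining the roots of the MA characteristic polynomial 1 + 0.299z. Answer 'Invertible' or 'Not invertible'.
\text{Invertible}

The MA(q) characteristic polynomial is P(z) = 1 + 0.299z.
Invertibility requires all roots to lie outside the unit circle, i.e. |z| > 1 for every root.
This is linear in z: 1 + (0.299) z = 0  =>  z = -1/(0.299) = -3.344482,  |z| = 3.344482.
Moduli of all roots: 3.3445.
All moduli strictly greater than 1? Yes.
Verdict: Invertible.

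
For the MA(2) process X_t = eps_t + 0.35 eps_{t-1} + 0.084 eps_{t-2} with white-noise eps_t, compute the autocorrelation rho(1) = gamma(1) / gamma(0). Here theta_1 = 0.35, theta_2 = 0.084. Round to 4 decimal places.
\rho(1) = 0.3359

For an MA(q) process with theta_0 = 1, the autocovariance is
  gamma(k) = sigma^2 * sum_{i=0..q-k} theta_i * theta_{i+k},
and rho(k) = gamma(k) / gamma(0). Sigma^2 cancels.
  numerator   = (1)*(0.35) + (0.35)*(0.084) = 0.3794.
  denominator = (1)^2 + (0.35)^2 + (0.084)^2 = 1.129556.
  rho(1) = 0.3794 / 1.129556 = 0.3359.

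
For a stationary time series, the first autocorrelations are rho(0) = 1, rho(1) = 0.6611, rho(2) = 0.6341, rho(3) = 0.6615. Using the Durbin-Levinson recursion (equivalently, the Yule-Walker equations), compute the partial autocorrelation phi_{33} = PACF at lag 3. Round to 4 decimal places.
\phi_{33} = 0.3191

The PACF at lag k is phi_{kk}, the last component of the solution
to the Yule-Walker system G_k phi = r_k where
  (G_k)_{ij} = rho(|i - j|), (r_k)_i = rho(i), i,j = 1..k.
Equivalently, Durbin-Levinson gives phi_{kk} iteratively:
  phi_{11} = rho(1)
  phi_{kk} = [rho(k) - sum_{j=1..k-1} phi_{k-1,j} rho(k-j)]
            / [1 - sum_{j=1..k-1} phi_{k-1,j} rho(j)],
  phi_{k,j} = phi_{k-1,j} - phi_{kk} phi_{k-1,k-j},  j = 1..k-1.
Step k = 1:
  phi_11 = rho(1) = 0.6611.
Step k = 2:
  phi_22 = [rho(2) - phi_11 rho(1)] / [1 - phi_11 rho(1)] = [0.6341 - (0.6611)(0.6611)] / [1 - (0.6611)(0.6611)]
         = 0.19704679 / 0.56294679 = 0.350027.
  Update: phi_21 = phi_11 - phi_22 phi_11 = 0.6611 - (0.350027)(0.6611) = 0.429697.
Step k = 3:
  phi_33 = [rho(3) - phi_21 rho(2) - phi_22 rho(1)] / [1 - phi_21 rho(1) - phi_22 rho(2)]
    numerator   = 0.6615 - (0.429697)(0.6341) - (0.350027)(0.6611) = 0.1576261
    denominator = 1 - (0.429697)(0.6611) - (0.350027)(0.6341) = 0.49397502
  phi_33 = 0.1576261 / 0.49397502 = 0.3191.
Therefore phi_{33} = 0.3191.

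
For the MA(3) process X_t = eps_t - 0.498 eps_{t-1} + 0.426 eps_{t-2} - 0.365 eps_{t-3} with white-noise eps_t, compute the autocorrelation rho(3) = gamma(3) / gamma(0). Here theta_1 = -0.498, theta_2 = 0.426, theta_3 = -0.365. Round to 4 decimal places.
\rho(3) = -0.2336

For an MA(q) process with theta_0 = 1, the autocovariance is
  gamma(k) = sigma^2 * sum_{i=0..q-k} theta_i * theta_{i+k},
and rho(k) = gamma(k) / gamma(0). Sigma^2 cancels.
  numerator   = (1)*(-0.365) = -0.365.
  denominator = (1)^2 + (-0.498)^2 + (0.426)^2 + (-0.365)^2 = 1.562705.
  rho(3) = -0.365 / 1.562705 = -0.2336.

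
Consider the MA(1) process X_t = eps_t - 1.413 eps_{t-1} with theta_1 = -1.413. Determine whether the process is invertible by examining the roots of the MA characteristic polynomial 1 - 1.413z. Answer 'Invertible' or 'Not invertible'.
\text{Not invertible}

The MA(q) characteristic polynomial is P(z) = 1 - 1.413z.
Invertibility requires all roots to lie outside the unit circle, i.e. |z| > 1 for every root.
This is linear in z: 1 + (-1.413) z = 0  =>  z = -1/(-1.413) = 0.707714,  |z| = 0.707714.
Moduli of all roots: 0.7077.
All moduli strictly greater than 1? No.
Verdict: Not invertible.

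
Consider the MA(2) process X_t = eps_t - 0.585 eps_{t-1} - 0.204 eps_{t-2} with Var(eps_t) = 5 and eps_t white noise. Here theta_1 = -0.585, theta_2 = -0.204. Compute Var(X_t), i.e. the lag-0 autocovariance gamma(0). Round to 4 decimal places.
\gamma(0) = 6.9192

For an MA(q) process X_t = eps_t + sum_i theta_i eps_{t-i} with
Var(eps_t) = sigma^2, the variance is
  gamma(0) = sigma^2 * (1 + sum_i theta_i^2).
  sum_i theta_i^2 = (-0.585)^2 + (-0.204)^2 = 0.342225 + 0.041616 = 0.383841.
  gamma(0) = 5 * (1 + 0.383841) = 5 * 1.383841 = 6.919205, which rounds to 6.9192.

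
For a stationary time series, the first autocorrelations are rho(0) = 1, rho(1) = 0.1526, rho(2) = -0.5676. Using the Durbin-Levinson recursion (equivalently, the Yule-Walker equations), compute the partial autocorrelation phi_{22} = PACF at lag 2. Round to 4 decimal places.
\phi_{22} = -0.6050

The PACF at lag k is phi_{kk}, the last component of the solution
to the Yule-Walker system G_k phi = r_k where
  (G_k)_{ij} = rho(|i - j|), (r_k)_i = rho(i), i,j = 1..k.
Equivalently, Durbin-Levinson gives phi_{kk} iteratively:
  phi_{11} = rho(1)
  phi_{kk} = [rho(k) - sum_{j=1..k-1} phi_{k-1,j} rho(k-j)]
            / [1 - sum_{j=1..k-1} phi_{k-1,j} rho(j)],
  phi_{k,j} = phi_{k-1,j} - phi_{kk} phi_{k-1,k-j},  j = 1..k-1.
Step k = 1:
  phi_11 = rho(1) = 0.1526.
Step k = 2:
  phi_22 = [rho(2) - phi_11 rho(1)] / [1 - phi_11 rho(1)] = [-0.5676 - (0.1526)(0.1526)] / [1 - (0.1526)(0.1526)]
         = -0.59088676 / 0.97671324 = -0.605.
Therefore phi_{22} = -0.6050.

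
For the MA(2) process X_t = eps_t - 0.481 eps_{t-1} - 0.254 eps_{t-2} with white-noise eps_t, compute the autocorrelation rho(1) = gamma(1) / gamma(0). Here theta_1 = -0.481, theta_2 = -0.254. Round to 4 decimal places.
\rho(1) = -0.2769

For an MA(q) process with theta_0 = 1, the autocovariance is
  gamma(k) = sigma^2 * sum_{i=0..q-k} theta_i * theta_{i+k},
and rho(k) = gamma(k) / gamma(0). Sigma^2 cancels.
  numerator   = (1)*(-0.481) + (-0.481)*(-0.254) = -0.358826.
  denominator = (1)^2 + (-0.481)^2 + (-0.254)^2 = 1.295877.
  rho(1) = -0.358826 / 1.295877 = -0.2769.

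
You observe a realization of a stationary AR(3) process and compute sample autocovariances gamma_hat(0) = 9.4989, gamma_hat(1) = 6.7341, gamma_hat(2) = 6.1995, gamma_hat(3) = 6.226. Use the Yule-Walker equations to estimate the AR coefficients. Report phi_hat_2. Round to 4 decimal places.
\hat\phi_{2} = 0.1720

The Yule-Walker equations for an AR(p) process read, in matrix form,
  Gamma_p phi = r_p,   with   (Gamma_p)_{ij} = gamma(|i - j|),
                       (r_p)_i = gamma(i),   i,j = 1..p.
Substitute the sample gammas (Toeplitz matrix and right-hand side of size 3):
  Gamma_p = [[9.4989, 6.7341, 6.1995], [6.7341, 9.4989, 6.7341], [6.1995, 6.7341, 9.4989]]
  r_p     = [6.7341, 6.1995, 6.226]
Written out (R1..R3):
  (R1) 9.4989 phi_1 + 6.7341 phi_2 + 6.1995 phi_3 = 6.7341
  (R2) 6.7341 phi_1 + 9.4989 phi_2 + 6.7341 phi_3 = 6.1995
  (R3) 6.1995 phi_1 + 6.7341 phi_2 + 9.4989 phi_3 = 6.226
Gaussian elimination:
  R2 <- R2 - (6.7341/9.4989) R1 = R2 - (0.708935) R1:  4.724863 phi_2 + 2.339059 phi_3 = 1.425463
  R3 <- R3 - (6.1995/9.4989) R1 = R3 - (0.652655) R1:  2.339059 phi_2 + 5.452768 phi_3 = 1.830959
  R3 <- R3 - (2.339059/4.724863) R2 = R3 - (0.495053) R2:  4.294809 phi_3 = 1.125279
Back-substitution:
  phi_hat_3 = 1.125279 / 4.294809 = 0.262009
  phi_hat_2 = (1.425463 - (2.339059)(0.262009)) / 4.724863 = 0.171986
  phi_hat_1 = (6.7341 - (6.7341)(0.171986) - (6.1995)(0.262009)) / 9.4989 = 0.416007
So phi_hat = [0.4160, 0.1720, 0.2620].
Therefore phi_hat_2 = 0.1720.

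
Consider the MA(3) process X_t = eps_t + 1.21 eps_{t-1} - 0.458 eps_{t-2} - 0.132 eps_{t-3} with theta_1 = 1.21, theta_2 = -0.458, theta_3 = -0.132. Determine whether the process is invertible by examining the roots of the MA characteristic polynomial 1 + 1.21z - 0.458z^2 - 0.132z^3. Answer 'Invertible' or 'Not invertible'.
\text{Not invertible}

The MA(q) characteristic polynomial is P(z) = 1 + 1.21z - 0.458z^2 - 0.132z^3.
Invertibility requires all roots to lie outside the unit circle, i.e. |z| > 1 for every root.
Degree 3: look for a simple real root z0 first, then factor out (1 - z/z0) and solve the remaining quadratic.
Testing z0 = -5: P(-5) = 1 + (1.21)(-5) + (-0.458)(-5)^2 + (-0.132)(-5)^3
  = 1 + (-6.05) + (-11.45) + (16.5) = 0.  So z_0 = -5 is a root, |z_0| = 5.
Divide out the factor (1 + 0.2 z) = (1 - z/z0) (since 1/z0 = -0.2):
  P(z) = (1 + 0.2 z)(1 + (1.01) z + (-0.66) z^2)
  [check: z-coef 1.01 - (-0.2) = 1.21; z^2-coef -0.66 - (-0.2)(1.01) = -0.458; z^3-coef -(-0.2)(-0.66) = -0.132.]
Remaining roots from the quadratic factor 1 + (1.01) z + (-0.66) z^2:
  Set 1 + (1.01) z + (-0.66) z^2 = 0, i.e. a z^2 + b z + c = 0 with a = -0.66, b = 1.01, c = 1.
  Discriminant D = b^2 - 4ac = (1.01)^2 - 4*(-0.66)*1 = 1.0201 - (-2.64) = 3.6601.
  D >= 0, so the roots are real: z = (-b +/- sqrt(D)) / (2a) = (-1.01 +/- 1.913139) / (-1.32).
    z_1 = (-1.01 + 1.913139) / (-1.32) = -0.6842,   |z_1| = 0.6842.
    z_2 = (-1.01 - 1.913139) / (-1.32) = 2.2145,   |z_2| = 2.2145.
Moduli of all roots: 5.0000, 0.6842, 2.2145.
All moduli strictly greater than 1? No.
Verdict: Not invertible.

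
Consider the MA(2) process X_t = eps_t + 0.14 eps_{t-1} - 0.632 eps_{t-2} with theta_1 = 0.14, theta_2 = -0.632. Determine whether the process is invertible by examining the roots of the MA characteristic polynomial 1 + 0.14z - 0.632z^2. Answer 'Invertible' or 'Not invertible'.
\text{Invertible}

The MA(q) characteristic polynomial is P(z) = 1 + 0.14z - 0.632z^2.
Invertibility requires all roots to lie outside the unit circle, i.e. |z| > 1 for every root.
Set 1 + (0.14) z + (-0.632) z^2 = 0, i.e. a z^2 + b z + c = 0 with a = -0.632, b = 0.14, c = 1.
Discriminant D = b^2 - 4ac = (0.14)^2 - 4*(-0.632)*1 = 0.0196 - (-2.528) = 2.5476.
D >= 0, so the roots are real: z = (-b +/- sqrt(D)) / (2a) = (-0.14 +/- 1.59612) / (-1.264).
  z_1 = (-0.14 + 1.59612) / (-1.264) = -1.152,   |z_1| = 1.152.
  z_2 = (-0.14 - 1.59612) / (-1.264) = 1.3735,   |z_2| = 1.3735.
Moduli of all roots: 1.1520, 1.3735.
All moduli strictly greater than 1? Yes.
Verdict: Invertible.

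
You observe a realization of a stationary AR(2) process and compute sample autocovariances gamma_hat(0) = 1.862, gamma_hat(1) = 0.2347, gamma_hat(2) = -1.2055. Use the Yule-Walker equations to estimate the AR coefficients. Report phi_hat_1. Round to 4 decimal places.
\hat\phi_{1} = 0.2110

The Yule-Walker equations for an AR(p) process read, in matrix form,
  Gamma_p phi = r_p,   with   (Gamma_p)_{ij} = gamma(|i - j|),
                       (r_p)_i = gamma(i),   i,j = 1..p.
Substitute the sample gammas (Toeplitz matrix and right-hand side of size 2):
  Gamma_p = [[1.862, 0.2347], [0.2347, 1.862]]
  r_p     = [0.2347, -1.2055]
Written out:
  1.862 phi_1 + 0.2347 phi_2 = 0.2347
  0.2347 phi_1 + 1.862 phi_2 = -1.2055
Solve by Cramer's rule:
  det = gamma(0)^2 - gamma(1)^2 = (1.862)^2 - (0.2347)^2 = 3.467044 - 0.05508409 = 3.41195991
  phi_hat_1 = [gamma(1) gamma(0) - gamma(1) gamma(2)] / det = [(0.2347)(1.862) - (0.2347)(-1.2055)] / 3.41195991 = 0.71994225 / 3.41195991 = 0.211
  phi_hat_2 = [gamma(0) gamma(2) - gamma(1)^2] / det = [(1.862)(-1.2055) - (0.2347)^2] / 3.41195991 = -2.29972509 / 3.41195991 = -0.674
So phi_hat = [0.2110, -0.6740].
Therefore phi_hat_1 = 0.2110.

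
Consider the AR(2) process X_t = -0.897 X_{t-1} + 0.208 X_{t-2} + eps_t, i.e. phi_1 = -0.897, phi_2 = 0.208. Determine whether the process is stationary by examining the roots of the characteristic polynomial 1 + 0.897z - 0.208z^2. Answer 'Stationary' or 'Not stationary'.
\text{Not stationary}

The AR(p) characteristic polynomial is P(z) = 1 + 0.897z - 0.208z^2.
Stationarity requires all roots to lie outside the unit circle, i.e. |z| > 1 for every root.
Set 1 + (0.897) z + (-0.208) z^2 = 0, i.e. a z^2 + b z + c = 0 with a = -0.208, b = 0.897, c = 1.
Discriminant D = b^2 - 4ac = (0.897)^2 - 4*(-0.208)*1 = 0.804609 - (-0.832) = 1.636609.
D >= 0, so the roots are real: z = (-b +/- sqrt(D)) / (2a) = (-0.897 +/- 1.2793) / (-0.416).
  z_1 = (-0.897 + 1.2793) / (-0.416) = -0.919,   |z_1| = 0.919.
  z_2 = (-0.897 - 1.2793) / (-0.416) = 5.2315,   |z_2| = 5.2315.
Moduli of all roots: 0.9190, 5.2315.
All moduli strictly greater than 1? No.
Verdict: Not stationary.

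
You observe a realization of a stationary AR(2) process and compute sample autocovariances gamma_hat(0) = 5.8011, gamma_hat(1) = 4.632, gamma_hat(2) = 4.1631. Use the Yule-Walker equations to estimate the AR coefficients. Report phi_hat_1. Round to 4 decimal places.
\hat\phi_{1} = 0.6220

The Yule-Walker equations for an AR(p) process read, in matrix form,
  Gamma_p phi = r_p,   with   (Gamma_p)_{ij} = gamma(|i - j|),
                       (r_p)_i = gamma(i),   i,j = 1..p.
Substitute the sample gammas (Toeplitz matrix and right-hand side of size 2):
  Gamma_p = [[5.8011, 4.632], [4.632, 5.8011]]
  r_p     = [4.632, 4.1631]
Written out:
  5.8011 phi_1 + 4.632 phi_2 = 4.632
  4.632 phi_1 + 5.8011 phi_2 = 4.1631
Solve by Cramer's rule:
  det = gamma(0)^2 - gamma(1)^2 = (5.8011)^2 - (4.632)^2 = 33.65276121 - 21.455424 = 12.19733721
  phi_hat_1 = [gamma(1) gamma(0) - gamma(1) gamma(2)] / det = [(4.632)(5.8011) - (4.632)(4.1631)] / 12.19733721 = 7.587216 / 12.19733721 = 0.622
  phi_hat_2 = [gamma(0) gamma(2) - gamma(1)^2] / det = [(5.8011)(4.1631) - (4.632)^2] / 12.19733721 = 2.69513541 / 12.19733721 = 0.221
So phi_hat = [0.6220, 0.2210].
Therefore phi_hat_1 = 0.6220.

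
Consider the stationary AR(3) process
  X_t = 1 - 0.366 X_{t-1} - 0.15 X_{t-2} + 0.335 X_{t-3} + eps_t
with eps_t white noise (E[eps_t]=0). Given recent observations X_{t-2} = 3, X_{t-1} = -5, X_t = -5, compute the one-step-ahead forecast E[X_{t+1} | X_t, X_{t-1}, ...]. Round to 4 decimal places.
E[X_{t+1} \mid \mathcal F_t] = 4.5850

For an AR(p) model X_t = c + sum_i phi_i X_{t-i} + eps_t, the
one-step-ahead conditional mean is
  E[X_{t+1} | X_t, ...] = c + sum_i phi_i X_{t+1-i}.
Substitute known values:
  E[X_{t+1} | ...] = 1 + (-0.366) * (-5) + (-0.15) * (-5) + (0.335) * (3)
                   = 4.5850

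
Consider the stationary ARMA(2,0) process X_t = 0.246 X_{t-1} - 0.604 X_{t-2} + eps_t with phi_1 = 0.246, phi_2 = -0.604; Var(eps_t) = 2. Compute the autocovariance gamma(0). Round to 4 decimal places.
\gamma(0) = 3.2245

Multiply the model equation by X_{t-k} and take expectations. With theta_0 = psi_0 = 1 and psi_j the MA(infinity) weights, this gives
  gamma(k) - sum_i phi_i gamma(k-i) = c_k,
  c_k = sigma^2 * sum_{j=k..q} theta_j psi_{j-k}   (c_k = 0 for k > q),
using gamma(-m) = gamma(m).
Pure AR (q = 0): c_0 = sigma^2 = 2, c_k = 0 for k >= 1.
Equations for k = 0, 1, 2 (AR order 2, c_2 = 0):
  (E0) gamma(0) = phi_1 gamma(1) + phi_2 gamma(2) + c_0
  (E1) gamma(1) = phi_1 gamma(0) + phi_2 gamma(1) + c_1
  (E2) gamma(2) = phi_1 gamma(1) + phi_2 gamma(0)
From (E1): gamma(1) = A gamma(0) + B with
  A = phi_1 / (1 - phi_2) = 0.246 / 1.604 = 0.153367,   B = c_1 / (1 - phi_2) = 0 / 1.604 = 0.
Insert (E2) into (E0): gamma(0) (1 - phi_2^2) = phi_1 (1 + phi_2) gamma(1) + c_0.
  phi_1 (1 + phi_2) = (0.246)(0.396) = 0.097416,   1 - phi_2^2 = 0.635184.
Replace gamma(1) by A gamma(0) + B and collect gamma(0):
  gamma(0) [0.635184 - (0.097416)(0.153367)] = c_0 = 2
  gamma(0) * 0.620244 = 2
  gamma(0) = 2 / 0.620244 = 3.224539.
Therefore gamma(0) = 3.2245 (to 4 decimal places).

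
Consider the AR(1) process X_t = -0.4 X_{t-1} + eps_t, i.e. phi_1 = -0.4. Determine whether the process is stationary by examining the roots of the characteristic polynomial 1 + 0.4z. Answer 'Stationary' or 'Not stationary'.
\text{Stationary}

The AR(p) characteristic polynomial is P(z) = 1 + 0.4z.
Stationarity requires all roots to lie outside the unit circle, i.e. |z| > 1 for every root.
This is linear in z: 1 + (0.4) z = 0  =>  z = -1/(0.4) = -2.5,  |z| = 2.5.
Moduli of all roots: 2.5000.
All moduli strictly greater than 1? Yes.
Verdict: Stationary.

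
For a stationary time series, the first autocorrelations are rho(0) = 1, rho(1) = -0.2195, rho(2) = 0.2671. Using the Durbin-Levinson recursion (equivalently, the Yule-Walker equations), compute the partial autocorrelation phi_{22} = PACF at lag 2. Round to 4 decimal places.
\phi_{22} = 0.2300

The PACF at lag k is phi_{kk}, the last component of the solution
to the Yule-Walker system G_k phi = r_k where
  (G_k)_{ij} = rho(|i - j|), (r_k)_i = rho(i), i,j = 1..k.
Equivalently, Durbin-Levinson gives phi_{kk} iteratively:
  phi_{11} = rho(1)
  phi_{kk} = [rho(k) - sum_{j=1..k-1} phi_{k-1,j} rho(k-j)]
            / [1 - sum_{j=1..k-1} phi_{k-1,j} rho(j)],
  phi_{k,j} = phi_{k-1,j} - phi_{kk} phi_{k-1,k-j},  j = 1..k-1.
Step k = 1:
  phi_11 = rho(1) = -0.2195.
Step k = 2:
  phi_22 = [rho(2) - phi_11 rho(1)] / [1 - phi_11 rho(1)] = [0.2671 - (-0.2195)(-0.2195)] / [1 - (-0.2195)(-0.2195)]
         = 0.21891975 / 0.95181975 = 0.23.
Therefore phi_{22} = 0.2300.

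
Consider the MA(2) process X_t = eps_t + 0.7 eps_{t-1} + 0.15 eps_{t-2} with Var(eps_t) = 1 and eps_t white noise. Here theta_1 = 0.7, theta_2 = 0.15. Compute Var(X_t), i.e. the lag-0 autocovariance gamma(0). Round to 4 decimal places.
\gamma(0) = 1.5125

For an MA(q) process X_t = eps_t + sum_i theta_i eps_{t-i} with
Var(eps_t) = sigma^2, the variance is
  gamma(0) = sigma^2 * (1 + sum_i theta_i^2).
  sum_i theta_i^2 = (0.7)^2 + (0.15)^2 = 0.49 + 0.0225 = 0.5125.
  gamma(0) = 1 * (1 + 0.5125) = 1 * 1.5125 = 1.5125.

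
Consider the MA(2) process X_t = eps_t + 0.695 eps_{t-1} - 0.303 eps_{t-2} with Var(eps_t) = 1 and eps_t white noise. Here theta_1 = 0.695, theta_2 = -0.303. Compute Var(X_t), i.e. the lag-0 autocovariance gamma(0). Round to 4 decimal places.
\gamma(0) = 1.5748

For an MA(q) process X_t = eps_t + sum_i theta_i eps_{t-i} with
Var(eps_t) = sigma^2, the variance is
  gamma(0) = sigma^2 * (1 + sum_i theta_i^2).
  sum_i theta_i^2 = (0.695)^2 + (-0.303)^2 = 0.483025 + 0.091809 = 0.574834.
  gamma(0) = 1 * (1 + 0.574834) = 1 * 1.574834 = 1.574834, which rounds to 1.5748.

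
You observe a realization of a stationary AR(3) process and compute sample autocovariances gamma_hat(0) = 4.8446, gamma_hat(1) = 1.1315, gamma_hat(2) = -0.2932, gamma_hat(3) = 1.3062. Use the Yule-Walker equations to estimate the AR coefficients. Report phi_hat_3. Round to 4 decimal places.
\hat\phi_{3} = 0.3370

The Yule-Walker equations for an AR(p) process read, in matrix form,
  Gamma_p phi = r_p,   with   (Gamma_p)_{ij} = gamma(|i - j|),
                       (r_p)_i = gamma(i),   i,j = 1..p.
Substitute the sample gammas (Toeplitz matrix and right-hand side of size 3):
  Gamma_p = [[4.8446, 1.1315, -0.2932], [1.1315, 4.8446, 1.1315], [-0.2932, 1.1315, 4.8446]]
  r_p     = [1.1315, -0.2932, 1.3062]
Written out (R1..R3):
  (R1) 4.8446 phi_1 + 1.1315 phi_2 - 0.2932 phi_3 = 1.1315
  (R2) 1.1315 phi_1 + 4.8446 phi_2 + 1.1315 phi_3 = -0.2932
  (R3) -0.2932 phi_1 + 1.1315 phi_2 + 4.8446 phi_3 = 1.3062
Gaussian elimination:
  R2 <- R2 - (1.1315/4.8446) R1 = R2 - (0.233559) R1:  4.580328 phi_2 + 1.19998 phi_3 = -0.557472
  R3 <- R3 - (-0.2932/4.8446) R1 = R3 - (-0.060521) R1:  1.19998 phi_2 + 4.826855 phi_3 = 1.37468
  R3 <- R3 - (1.19998/4.580328) R2 = R3 - (0.261985) R2:  4.512478 phi_3 = 1.520729
Back-substitution:
  phi_hat_3 = 1.520729 / 4.512478 = 0.337005
  phi_hat_2 = (-0.557472 - (1.19998)(0.337005)) / 4.580328 = -0.210001
  phi_hat_1 = (1.1315 - (1.1315)(-0.210001) - (-0.2932)(0.337005)) / 4.8446 = 0.303002
So phi_hat = [0.3030, -0.2100, 0.3370].
Therefore phi_hat_3 = 0.3370.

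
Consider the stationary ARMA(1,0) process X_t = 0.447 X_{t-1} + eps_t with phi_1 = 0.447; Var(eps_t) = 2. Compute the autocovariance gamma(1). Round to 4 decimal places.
\gamma(1) = 1.1172

Multiply the model equation by X_{t-k} and take expectations. With theta_0 = psi_0 = 1 and psi_j the MA(infinity) weights, this gives
  gamma(k) - sum_i phi_i gamma(k-i) = c_k,
  c_k = sigma^2 * sum_{j=k..q} theta_j psi_{j-k}   (c_k = 0 for k > q),
using gamma(-m) = gamma(m).
Pure AR (q = 0): c_0 = sigma^2 = 2, c_k = 0 for k >= 1.
Equations for k = 0 and k = 1 (AR order 1):
  gamma(0) = phi_1 gamma(1) + c_0
  gamma(1) = phi_1 gamma(0) + c_1
Substituting the second into the first: gamma(0) (1 - phi_1^2) = c_0 + phi_1 c_1, so
  gamma(0) = c_0 / (1 - phi_1^2) = 2 / (1 - (0.447)^2) = 2 / 0.800191 = 2.499403.
  gamma(1) = phi_1 gamma(0) = (0.447)(2.499403) = 1.117233.
Therefore gamma(1) = 1.1172 (to 4 decimal places).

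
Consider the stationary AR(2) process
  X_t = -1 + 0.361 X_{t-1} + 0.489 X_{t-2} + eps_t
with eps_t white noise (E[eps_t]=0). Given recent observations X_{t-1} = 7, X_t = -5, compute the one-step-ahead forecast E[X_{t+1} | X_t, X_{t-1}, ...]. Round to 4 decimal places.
E[X_{t+1} \mid \mathcal F_t] = 0.6180

For an AR(p) model X_t = c + sum_i phi_i X_{t-i} + eps_t, the
one-step-ahead conditional mean is
  E[X_{t+1} | X_t, ...] = c + sum_i phi_i X_{t+1-i}.
Substitute known values:
  E[X_{t+1} | ...] = -1 + (0.361) * (-5) + (0.489) * (7)
                   = 0.6180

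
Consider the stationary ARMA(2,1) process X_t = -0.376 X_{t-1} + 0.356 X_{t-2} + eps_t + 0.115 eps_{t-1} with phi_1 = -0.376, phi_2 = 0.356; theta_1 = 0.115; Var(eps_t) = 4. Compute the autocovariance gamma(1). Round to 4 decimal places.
\gamma(1) = -2.8520

Multiply the model equation by X_{t-k} and take expectations. With theta_0 = psi_0 = 1 and psi_j the MA(infinity) weights, this gives
  gamma(k) - sum_i phi_i gamma(k-i) = c_k,
  c_k = sigma^2 * sum_{j=k..q} theta_j psi_{j-k}   (c_k = 0 for k > q),
using gamma(-m) = gamma(m).
psi-weights needed (psi_j = theta_j + sum_i phi_i psi_{j-i}):
  psi_1 = theta_1 + phi_1 = 0.115 + (-0.376) = -0.261
Right-hand sides:
  c_0 = sigma^2 (1 + theta_1 psi_1) = 4 * (1 + (0.115)(-0.261)) = 4 * 0.969985 = 3.87994
  c_1 = sigma^2 theta_1 = 4 * (0.115) = 0.46
  c_2 = 0
Equations for k = 0, 1, 2 (AR order 2, c_2 = 0):
  (E0) gamma(0) = phi_1 gamma(1) + phi_2 gamma(2) + c_0
  (E1) gamma(1) = phi_1 gamma(0) + phi_2 gamma(1) + c_1
  (E2) gamma(2) = phi_1 gamma(1) + phi_2 gamma(0)
From (E1): gamma(1) = A gamma(0) + B with
  A = phi_1 / (1 - phi_2) = -0.376 / 0.644 = -0.583851,   B = c_1 / (1 - phi_2) = 0.46 / 0.644 = 0.714286.
Insert (E2) into (E0): gamma(0) (1 - phi_2^2) = phi_1 (1 + phi_2) gamma(1) + c_0.
  phi_1 (1 + phi_2) = (-0.376)(1.356) = -0.509856,   1 - phi_2^2 = 0.873264.
Replace gamma(1) by A gamma(0) + B and collect gamma(0):
  gamma(0) [0.873264 - (-0.509856)(-0.583851)] = (-0.509856)(0.714286) + 3.87994
  gamma(0) * 0.575584 = 3.515757
  gamma(0) = 3.515757 / 0.575584 = 6.108155.
  gamma(1) = A gamma(0) + B = (-0.583851)(6.108155) + (0.714286) = -2.851967.
Therefore gamma(1) = -2.8520 (to 4 decimal places).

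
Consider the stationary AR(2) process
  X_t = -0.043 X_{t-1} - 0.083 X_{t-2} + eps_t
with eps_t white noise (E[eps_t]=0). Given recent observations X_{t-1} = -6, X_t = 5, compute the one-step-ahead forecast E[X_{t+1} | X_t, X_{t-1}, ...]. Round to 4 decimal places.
E[X_{t+1} \mid \mathcal F_t] = 0.2830

For an AR(p) model X_t = c + sum_i phi_i X_{t-i} + eps_t, the
one-step-ahead conditional mean is
  E[X_{t+1} | X_t, ...] = c + sum_i phi_i X_{t+1-i}.
Substitute known values:
  E[X_{t+1} | ...] = (-0.043) * (5) + (-0.083) * (-6)
                   = 0.2830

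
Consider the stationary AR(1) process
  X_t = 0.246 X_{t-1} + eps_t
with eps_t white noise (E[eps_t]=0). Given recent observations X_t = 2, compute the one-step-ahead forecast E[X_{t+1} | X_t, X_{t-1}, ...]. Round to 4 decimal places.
E[X_{t+1} \mid \mathcal F_t] = 0.4920

For an AR(p) model X_t = c + sum_i phi_i X_{t-i} + eps_t, the
one-step-ahead conditional mean is
  E[X_{t+1} | X_t, ...] = c + sum_i phi_i X_{t+1-i}.
Substitute known values:
  E[X_{t+1} | ...] = (0.246) * (2)
                   = 0.4920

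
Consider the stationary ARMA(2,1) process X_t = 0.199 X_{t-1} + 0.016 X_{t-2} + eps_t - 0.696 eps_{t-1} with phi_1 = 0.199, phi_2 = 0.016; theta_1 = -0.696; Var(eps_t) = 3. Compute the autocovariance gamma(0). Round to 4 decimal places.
\gamma(0) = 3.7636

Multiply the model equation by X_{t-k} and take expectations. With theta_0 = psi_0 = 1 and psi_j the MA(infinity) weights, this gives
  gamma(k) - sum_i phi_i gamma(k-i) = c_k,
  c_k = sigma^2 * sum_{j=k..q} theta_j psi_{j-k}   (c_k = 0 for k > q),
using gamma(-m) = gamma(m).
psi-weights needed (psi_j = theta_j + sum_i phi_i psi_{j-i}):
  psi_1 = theta_1 + phi_1 = -0.696 + (0.199) = -0.497
Right-hand sides:
  c_0 = sigma^2 (1 + theta_1 psi_1) = 3 * (1 + (-0.696)(-0.497)) = 3 * 1.345912 = 4.037736
  c_1 = sigma^2 theta_1 = 3 * (-0.696) = -2.088
  c_2 = 0
Equations for k = 0, 1, 2 (AR order 2, c_2 = 0):
  (E0) gamma(0) = phi_1 gamma(1) + phi_2 gamma(2) + c_0
  (E1) gamma(1) = phi_1 gamma(0) + phi_2 gamma(1) + c_1
  (E2) gamma(2) = phi_1 gamma(1) + phi_2 gamma(0)
From (E1): gamma(1) = A gamma(0) + B with
  A = phi_1 / (1 - phi_2) = 0.199 / 0.984 = 0.202236,   B = c_1 / (1 - phi_2) = -2.088 / 0.984 = -2.121951.
Insert (E2) into (E0): gamma(0) (1 - phi_2^2) = phi_1 (1 + phi_2) gamma(1) + c_0.
  phi_1 (1 + phi_2) = (0.199)(1.016) = 0.202184,   1 - phi_2^2 = 0.999744.
Replace gamma(1) by A gamma(0) + B and collect gamma(0):
  gamma(0) [0.999744 - (0.202184)(0.202236)] = (0.202184)(-2.121951) + 4.037736
  gamma(0) * 0.958855 = 3.608711
  gamma(0) = 3.608711 / 0.958855 = 3.763563.
Therefore gamma(0) = 3.7636 (to 4 decimal places).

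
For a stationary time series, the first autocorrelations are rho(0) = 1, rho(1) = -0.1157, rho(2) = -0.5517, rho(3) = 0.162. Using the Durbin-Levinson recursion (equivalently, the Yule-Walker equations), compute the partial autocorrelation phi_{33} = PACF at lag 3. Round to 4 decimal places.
\phi_{33} = -0.0070

The PACF at lag k is phi_{kk}, the last component of the solution
to the Yule-Walker system G_k phi = r_k where
  (G_k)_{ij} = rho(|i - j|), (r_k)_i = rho(i), i,j = 1..k.
Equivalently, Durbin-Levinson gives phi_{kk} iteratively:
  phi_{11} = rho(1)
  phi_{kk} = [rho(k) - sum_{j=1..k-1} phi_{k-1,j} rho(k-j)]
            / [1 - sum_{j=1..k-1} phi_{k-1,j} rho(j)],
  phi_{k,j} = phi_{k-1,j} - phi_{kk} phi_{k-1,k-j},  j = 1..k-1.
Step k = 1:
  phi_11 = rho(1) = -0.1157.
Step k = 2:
  phi_22 = [rho(2) - phi_11 rho(1)] / [1 - phi_11 rho(1)] = [-0.5517 - (-0.1157)(-0.1157)] / [1 - (-0.1157)(-0.1157)]
         = -0.56508649 / 0.98661351 = -0.572754.
  Update: phi_21 = phi_11 - phi_22 phi_11 = -0.1157 - (-0.572754)(-0.1157) = -0.181968.
Step k = 3:
  phi_33 = [rho(3) - phi_21 rho(2) - phi_22 rho(1)] / [1 - phi_21 rho(1) - phi_22 rho(2)]
    numerator   = 0.162 - (-0.181968)(-0.5517) - (-0.572754)(-0.1157) = -0.00465912
    denominator = 1 - (-0.181968)(-0.1157) - (-0.572754)(-0.5517) = 0.66295816
  phi_33 = -0.00465912 / 0.66295816 = -0.007.
Therefore phi_{33} = -0.0070.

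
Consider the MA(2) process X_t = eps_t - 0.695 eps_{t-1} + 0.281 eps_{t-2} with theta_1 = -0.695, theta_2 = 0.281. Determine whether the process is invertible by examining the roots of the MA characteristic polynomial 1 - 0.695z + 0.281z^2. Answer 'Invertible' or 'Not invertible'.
\text{Invertible}

The MA(q) characteristic polynomial is P(z) = 1 - 0.695z + 0.281z^2.
Invertibility requires all roots to lie outside the unit circle, i.e. |z| > 1 for every root.
Set 1 + (-0.695) z + (0.281) z^2 = 0, i.e. a z^2 + b z + c = 0 with a = 0.281, b = -0.695, c = 1.
Discriminant D = b^2 - 4ac = (-0.695)^2 - 4*(0.281)*1 = 0.483025 - (1.124) = -0.640975.
D < 0, so the roots are the complex-conjugate pair z = (-b +/- i sqrt(-D)) / (2a) = 1.2367 +/- 1.4246i.
For a conjugate pair |z|^2 = z * conj(z) = (product of roots) = c/a = 1/(0.281) = 3.558719, so |z| = sqrt(3.558719) = 1.8865 for both roots.
Moduli of all roots: 1.8865, 1.8865.
All moduli strictly greater than 1? Yes.
Verdict: Invertible.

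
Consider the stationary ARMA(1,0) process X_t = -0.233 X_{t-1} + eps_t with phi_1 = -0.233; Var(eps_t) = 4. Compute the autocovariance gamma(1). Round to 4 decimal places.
\gamma(1) = -0.9855

Multiply the model equation by X_{t-k} and take expectations. With theta_0 = psi_0 = 1 and psi_j the MA(infinity) weights, this gives
  gamma(k) - sum_i phi_i gamma(k-i) = c_k,
  c_k = sigma^2 * sum_{j=k..q} theta_j psi_{j-k}   (c_k = 0 for k > q),
using gamma(-m) = gamma(m).
Pure AR (q = 0): c_0 = sigma^2 = 4, c_k = 0 for k >= 1.
Equations for k = 0 and k = 1 (AR order 1):
  gamma(0) = phi_1 gamma(1) + c_0
  gamma(1) = phi_1 gamma(0) + c_1
Substituting the second into the first: gamma(0) (1 - phi_1^2) = c_0 + phi_1 c_1, so
  gamma(0) = c_0 / (1 - phi_1^2) = 4 / (1 - (-0.233)^2) = 4 / 0.945711 = 4.229622.
  gamma(1) = phi_1 gamma(0) = (-0.233)(4.229622) = -0.985502.
Therefore gamma(1) = -0.9855 (to 4 decimal places).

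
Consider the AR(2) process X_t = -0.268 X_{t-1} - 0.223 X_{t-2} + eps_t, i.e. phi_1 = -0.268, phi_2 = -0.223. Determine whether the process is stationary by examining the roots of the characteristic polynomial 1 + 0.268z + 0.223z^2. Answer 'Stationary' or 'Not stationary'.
\text{Stationary}

The AR(p) characteristic polynomial is P(z) = 1 + 0.268z + 0.223z^2.
Stationarity requires all roots to lie outside the unit circle, i.e. |z| > 1 for every root.
Set 1 + (0.268) z + (0.223) z^2 = 0, i.e. a z^2 + b z + c = 0 with a = 0.223, b = 0.268, c = 1.
Discriminant D = b^2 - 4ac = (0.268)^2 - 4*(0.223)*1 = 0.071824 - (0.892) = -0.820176.
D < 0, so the roots are the complex-conjugate pair z = (-b +/- i sqrt(-D)) / (2a) = -0.6009 +/- 2.0306i.
For a conjugate pair |z|^2 = z * conj(z) = (product of roots) = c/a = 1/(0.223) = 4.484305, so |z| = sqrt(4.484305) = 2.1176 for both roots.
Moduli of all roots: 2.1176, 2.1176.
All moduli strictly greater than 1? Yes.
Verdict: Stationary.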